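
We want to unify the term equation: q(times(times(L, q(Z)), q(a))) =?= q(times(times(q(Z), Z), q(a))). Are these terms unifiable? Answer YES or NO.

Decompose q/1: times(times(L, q(Z)), q(a)) =?= times(times(q(Z), Z), q(a)).
Decompose times/2: times(L, q(Z)) =?= times(q(Z), Z),  q(a) =?= q(a).
Decompose times/2: L =?= q(Z),  q(Z) =?= Z.
Bind L := q(Z); no other remaining equation mentions L.
Occurs check fails: Z occurs in q(Z); the equation Z =?= q(Z) has no finite solution.

NO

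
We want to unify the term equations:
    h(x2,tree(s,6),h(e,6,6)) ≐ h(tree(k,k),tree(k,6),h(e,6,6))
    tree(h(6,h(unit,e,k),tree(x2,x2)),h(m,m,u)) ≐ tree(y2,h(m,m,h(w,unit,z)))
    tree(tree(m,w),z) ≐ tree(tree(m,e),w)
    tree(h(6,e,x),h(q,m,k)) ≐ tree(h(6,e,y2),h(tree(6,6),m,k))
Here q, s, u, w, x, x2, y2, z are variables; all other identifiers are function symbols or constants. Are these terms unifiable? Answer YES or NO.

Decompose h/3: x2 ≐ tree(k,k),  tree(s,6) ≐ tree(k,6),  h(e,6,6) ≐ h(e,6,6).
Bind x2 := tree(k,k); substituting into the one remaining equation that mentions x2 gives: tree(h(6,h(unit,e,k),tree(tree(k,k),tree(k,k))),h(m,m,u)) ≐ tree(y2,h(m,m,h(w,unit,z))).
Decompose tree/2: s ≐ k,  6 ≐ 6.
Bind s := k; no other remaining equation mentions s.
Delete trivial equation 6 ≐ 6.
Delete trivial equation h(e,6,6) ≐ h(e,6,6).
Decompose tree/2: h(6,h(unit,e,k),tree(tree(k,k),tree(k,k))) ≐ y2,  h(m,m,u) ≐ h(m,m,h(w,unit,z)).
Bind y2 := h(6,h(unit,e,k),tree(tree(k,k),tree(k,k))); substituting into the one remaining equation that mentions y2 gives: tree(h(6,e,x),h(q,m,k)) ≐ tree(h(6,e,h(6,h(unit,e,k),tree(tree(k,k),tree(k,k)))),h(tree(6,6),m,k)).
Decompose h/3: m ≐ m,  m ≐ m,  u ≐ h(w,unit,z).
Delete trivial equation m ≐ m.
Delete trivial equation m ≐ m.
Bind u := h(w,unit,z); no other remaining equation mentions u.
Decompose tree/2: tree(m,w) ≐ tree(m,e),  z ≐ w.
Decompose tree/2: m ≐ m,  w ≐ e.
Delete trivial equation m ≐ m.
Bind w := e; substituting into the one remaining equation that mentions w gives: z ≐ e. Substituting into the earlier binding gives u := h(e,unit,z).
Bind z := e; no other remaining equation mentions z. Substituting into the earlier binding gives u := h(e,unit,e).
Decompose tree/2: h(6,e,x) ≐ h(6,e,h(6,h(unit,e,k),tree(tree(k,k),tree(k,k)))),  h(q,m,k) ≐ h(tree(6,6),m,k).
Decompose h/3: 6 ≐ 6,  e ≐ e,  x ≐ h(6,h(unit,e,k),tree(tree(k,k),tree(k,k))).
Delete trivial equation 6 ≐ 6.
Delete trivial equation e ≐ e.
Bind x := h(6,h(unit,e,k),tree(tree(k,k),tree(k,k))); no other remaining equation mentions x.
Decompose h/3: q ≐ tree(6,6),  m ≐ m,  k ≐ k.
Bind q := tree(6,6); no other remaining equation mentions q.
Delete trivial equation m ≐ m.
Delete trivial equation k ≐ k.
No equations remain and no clash or occurs-check failure arose, so a unifier exists.

YES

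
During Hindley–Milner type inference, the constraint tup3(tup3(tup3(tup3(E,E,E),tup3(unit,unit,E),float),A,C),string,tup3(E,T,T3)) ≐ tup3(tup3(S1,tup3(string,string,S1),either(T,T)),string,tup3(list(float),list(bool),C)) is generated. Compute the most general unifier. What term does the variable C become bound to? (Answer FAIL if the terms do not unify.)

either(list(bool),list(bool))

Decompose tup3/3: tup3(tup3(tup3(E,E,E),tup3(unit,unit,E),float),A,C) ≐ tup3(S1,tup3(string,string,S1),either(T,T)),  string ≐ string,  tup3(E,T,T3) ≐ tup3(list(float),list(bool),C).
Decompose tup3/3: tup3(tup3(E,E,E),tup3(unit,unit,E),float) ≐ S1,  A ≐ tup3(string,string,S1),  C ≐ either(T,T).
Bind S1 := tup3(tup3(E,E,E),tup3(unit,unit,E),float); substituting into the one remaining equation that mentions S1 gives: A ≐ tup3(string,string,tup3(tup3(E,E,E),tup3(unit,unit,E),float)).
Bind A := tup3(string,string,tup3(tup3(E,E,E),tup3(unit,unit,E),float)); no other remaining equation mentions A.
Bind C := either(T,T); substituting into the one remaining equation that mentions C gives: tup3(E,T,T3) ≐ tup3(list(float),list(bool),either(T,T)).
Delete trivial equation string ≐ string.
Decompose tup3/3: E ≐ list(float),  T ≐ list(bool),  T3 ≐ either(T,T).
Bind E := list(float); no other remaining equation mentions E. Substituting into the earlier bindings gives S1 := tup3(tup3(list(float),list(float),list(float)),tup3(unit,unit,list(float)),float), A := tup3(string,string,tup3(tup3(list(float),list(float),list(float)),tup3(unit,unit,list(float)),float)).
Bind T := list(bool); substituting into the remaining equation gives: T3 ≐ either(list(bool),list(bool)). Substituting into the earlier binding gives C := either(list(bool),list(bool)).
Bind T3 := either(list(bool),list(bool)).
MGU = { S1 -> tup3(tup3(list(float),list(float),list(float)),tup3(unit,unit,list(float)),float), A -> tup3(string,string,tup3(tup3(list(float),list(float),list(float)),tup3(unit,unit,list(float)),float)), C -> either(list(bool),list(bool)), E -> list(float), T -> list(bool), T3 -> either(list(bool),list(bool)) }, so C -> either(list(bool),list(bool)).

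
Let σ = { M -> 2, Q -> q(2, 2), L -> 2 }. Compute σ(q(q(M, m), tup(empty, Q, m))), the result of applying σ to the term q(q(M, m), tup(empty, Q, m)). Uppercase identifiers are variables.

q(q(2, m), tup(empty, q(2, 2), m))

Replace each occurrence of M with 2.
Replace each occurrence of Q with q(2, 2).
Result: q(q(2, m), tup(empty, q(2, 2), m)).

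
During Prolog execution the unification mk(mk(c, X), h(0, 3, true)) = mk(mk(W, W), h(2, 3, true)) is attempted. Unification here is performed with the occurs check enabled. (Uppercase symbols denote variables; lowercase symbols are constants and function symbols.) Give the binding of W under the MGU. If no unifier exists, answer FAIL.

Decompose mk/2: mk(c, X) = mk(W, W),  h(0, 3, true) = h(2, 3, true).
Decompose mk/2: c = W,  X = W.
Bind W := c; substituting into the one remaining equation that mentions W gives: X = c.
Bind X := c; no other remaining equation mentions X.
Decompose h/3: 0 = 2,  3 = 3,  true = true.
Clash: constants 0 and 2 differ; no unifier exists.

FAIL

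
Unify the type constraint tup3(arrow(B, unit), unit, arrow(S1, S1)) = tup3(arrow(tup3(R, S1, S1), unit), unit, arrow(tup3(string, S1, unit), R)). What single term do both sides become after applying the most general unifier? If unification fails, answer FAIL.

Decompose tup3/3: arrow(B, unit) = arrow(tup3(R, S1, S1), unit),  unit = unit,  arrow(S1, S1) = arrow(tup3(string, S1, unit), R).
Decompose arrow/2: B = tup3(R, S1, S1),  unit = unit.
Bind B := tup3(R, S1, S1); no other remaining equation mentions B.
Delete trivial equation unit = unit.
Delete trivial equation unit = unit.
Decompose arrow/2: S1 = tup3(string, S1, unit),  S1 = R.
Occurs check fails: S1 occurs in tup3(string, S1, unit); the equation S1 = tup3(string, S1, unit) has no finite solution.

FAIL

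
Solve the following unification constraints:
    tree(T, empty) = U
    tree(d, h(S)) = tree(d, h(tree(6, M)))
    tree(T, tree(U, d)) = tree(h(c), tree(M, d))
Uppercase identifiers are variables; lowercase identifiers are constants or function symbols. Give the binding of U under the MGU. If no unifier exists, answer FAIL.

tree(h(c), empty)

Bind U := tree(T, empty); substituting into the one remaining equation that mentions U gives: tree(T, tree(tree(T, empty), d)) = tree(h(c), tree(M, d)).
Decompose tree/2: d = d,  h(S) = h(tree(6, M)).
Delete trivial equation d = d.
Decompose h/1: S = tree(6, M).
Bind S := tree(6, M); no other remaining equation mentions S.
Decompose tree/2: T = h(c),  tree(tree(T, empty), d) = tree(M, d).
Bind T := h(c); substituting into the remaining equation gives: tree(tree(h(c), empty), d) = tree(M, d). Substituting into the earlier binding gives U := tree(h(c), empty).
Decompose tree/2: tree(h(c), empty) = M,  d = d.
Bind M := tree(h(c), empty); no other remaining equation mentions M. Substituting into the earlier binding gives S := tree(6, tree(h(c), empty)).
Delete trivial equation d = d.
MGU = { U := tree(h(c), empty), S := tree(6, tree(h(c), empty)), T := h(c), M := tree(h(c), empty) }, so U := tree(h(c), empty).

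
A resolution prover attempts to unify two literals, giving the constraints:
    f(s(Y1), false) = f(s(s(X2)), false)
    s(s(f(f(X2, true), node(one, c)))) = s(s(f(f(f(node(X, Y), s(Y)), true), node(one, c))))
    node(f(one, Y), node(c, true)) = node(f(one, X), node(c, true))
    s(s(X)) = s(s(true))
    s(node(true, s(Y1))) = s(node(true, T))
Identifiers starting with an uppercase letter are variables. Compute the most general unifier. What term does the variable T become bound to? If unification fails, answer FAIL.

Decompose f/2: s(Y1) = s(s(X2)),  false = false.
Decompose s/1: Y1 = s(X2).
Bind Y1 := s(X2); substituting into the one remaining equation that mentions Y1 gives: s(node(true, s(s(X2)))) = s(node(true, T)).
Delete trivial equation false = false.
Decompose s/1: s(f(f(X2, true), node(one, c))) = s(f(f(f(node(X, Y), s(Y)), true), node(one, c))).
Decompose s/1: f(f(X2, true), node(one, c)) = f(f(f(node(X, Y), s(Y)), true), node(one, c)).
Decompose f/2: f(X2, true) = f(f(node(X, Y), s(Y)), true),  node(one, c) = node(one, c).
Decompose f/2: X2 = f(node(X, Y), s(Y)),  true = true.
Bind X2 := f(node(X, Y), s(Y)); substituting into the one remaining equation that mentions X2 gives: s(node(true, s(s(f(node(X, Y), s(Y)))))) = s(node(true, T)). Substituting into the earlier binding gives Y1 := s(f(node(X, Y), s(Y))).
Delete trivial equation true = true.
Delete trivial equation node(one, c) = node(one, c).
Decompose node/2: f(one, Y) = f(one, X),  node(c, true) = node(c, true).
Decompose f/2: one = one,  Y = X.
Delete trivial equation one = one.
Bind Y := X; substituting into the one remaining equation that mentions Y gives: s(node(true, s(s(f(node(X, X), s(X)))))) = s(node(true, T)). Substituting into the earlier bindings gives Y1 := s(f(node(X, X), s(X))), X2 := f(node(X, X), s(X)).
Delete trivial equation node(c, true) = node(c, true).
Decompose s/1: s(X) = s(true).
Decompose s/1: X = true.
Bind X := true; substituting into the remaining equation gives: s(node(true, s(s(f(node(true, true), s(true)))))) = s(node(true, T)). Substituting into the earlier bindings gives Y1 := s(f(node(true, true), s(true))), X2 := f(node(true, true), s(true)), Y := true.
Decompose s/1: node(true, s(s(f(node(true, true), s(true))))) = node(true, T).
Decompose node/2: true = true,  s(s(f(node(true, true), s(true)))) = T.
Delete trivial equation true = true.
Bind T := s(s(f(node(true, true), s(true)))).
MGU = { Y1 := s(f(node(true, true), s(true))), X2 := f(node(true, true), s(true)), Y := true, X := true, T := s(s(f(node(true, true), s(true)))) }, so T := s(s(f(node(true, true), s(true)))).

s(s(f(node(true, true), s(true))))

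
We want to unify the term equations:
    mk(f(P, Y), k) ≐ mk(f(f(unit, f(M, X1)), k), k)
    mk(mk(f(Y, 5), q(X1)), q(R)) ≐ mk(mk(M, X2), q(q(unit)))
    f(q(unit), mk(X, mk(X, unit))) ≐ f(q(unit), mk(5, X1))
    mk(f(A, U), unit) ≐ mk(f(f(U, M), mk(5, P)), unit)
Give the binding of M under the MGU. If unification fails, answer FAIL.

f(k, 5)

Decompose mk/2: f(P, Y) ≐ f(f(unit, f(M, X1)), k),  k ≐ k.
Decompose f/2: P ≐ f(unit, f(M, X1)),  Y ≐ k.
Bind P := f(unit, f(M, X1)); substituting into the one remaining equation that mentions P gives: mk(f(A, U), unit) ≐ mk(f(f(U, M), mk(5, f(unit, f(M, X1)))), unit).
Bind Y := k; substituting into the one remaining equation that mentions Y gives: mk(mk(f(k, 5), q(X1)), q(R)) ≐ mk(mk(M, X2), q(q(unit))).
Delete trivial equation k ≐ k.
Decompose mk/2: mk(f(k, 5), q(X1)) ≐ mk(M, X2),  q(R) ≐ q(q(unit)).
Decompose mk/2: f(k, 5) ≐ M,  q(X1) ≐ X2.
Bind M := f(k, 5); substituting into the one remaining equation that mentions M gives: mk(f(A, U), unit) ≐ mk(f(f(U, f(k, 5)), mk(5, f(unit, f(f(k, 5), X1)))), unit). Substituting into the earlier binding gives P := f(unit, f(f(k, 5), X1)).
Bind X2 := q(X1); no other remaining equation mentions X2.
Decompose q/1: R ≐ q(unit).
Bind R := q(unit); no other remaining equation mentions R.
Decompose f/2: q(unit) ≐ q(unit),  mk(X, mk(X, unit)) ≐ mk(5, X1).
Delete trivial equation q(unit) ≐ q(unit).
Decompose mk/2: X ≐ 5,  mk(X, unit) ≐ X1.
Bind X := 5; substituting into the one remaining equation that mentions X gives: mk(5, unit) ≐ X1.
Bind X1 := mk(5, unit); substituting into the remaining equation gives: mk(f(A, U), unit) ≐ mk(f(f(U, f(k, 5)), mk(5, f(unit, f(f(k, 5), mk(5, unit))))), unit). Substituting into the earlier bindings gives P := f(unit, f(f(k, 5), mk(5, unit))), X2 := q(mk(5, unit)).
Decompose mk/2: f(A, U) ≐ f(f(U, f(k, 5)), mk(5, f(unit, f(f(k, 5), mk(5, unit))))),  unit ≐ unit.
Decompose f/2: A ≐ f(U, f(k, 5)),  U ≐ mk(5, f(unit, f(f(k, 5), mk(5, unit)))).
Bind A := f(U, f(k, 5)); no other remaining equation mentions A.
Bind U := mk(5, f(unit, f(f(k, 5), mk(5, unit)))); no other remaining equation mentions U. Substituting into the earlier binding gives A := f(mk(5, f(unit, f(f(k, 5), mk(5, unit)))), f(k, 5)).
Delete trivial equation unit ≐ unit.
MGU = { P ↦ f(unit, f(f(k, 5), mk(5, unit))), Y ↦ k, M ↦ f(k, 5), X2 ↦ q(mk(5, unit)), R ↦ q(unit), X ↦ 5, X1 ↦ mk(5, unit), A ↦ f(mk(5, f(unit, f(f(k, 5), mk(5, unit)))), f(k, 5)), U ↦ mk(5, f(unit, f(f(k, 5), mk(5, unit)))) }, so M ↦ f(k, 5).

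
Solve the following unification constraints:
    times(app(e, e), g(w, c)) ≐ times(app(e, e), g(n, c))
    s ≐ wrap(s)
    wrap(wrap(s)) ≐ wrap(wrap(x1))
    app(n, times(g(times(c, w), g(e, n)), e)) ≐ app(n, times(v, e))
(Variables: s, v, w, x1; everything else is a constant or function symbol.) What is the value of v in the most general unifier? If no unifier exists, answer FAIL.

Decompose times/2: app(e, e) ≐ app(e, e),  g(w, c) ≐ g(n, c).
Delete trivial equation app(e, e) ≐ app(e, e).
Decompose g/2: w ≐ n,  c ≐ c.
Bind w := n; substituting into the one remaining equation that mentions w gives: app(n, times(g(times(c, n), g(e, n)), e)) ≐ app(n, times(v, e)).
Delete trivial equation c ≐ c.
Occurs check fails: s occurs in wrap(s); the equation s ≐ wrap(s) has no finite solution.

FAIL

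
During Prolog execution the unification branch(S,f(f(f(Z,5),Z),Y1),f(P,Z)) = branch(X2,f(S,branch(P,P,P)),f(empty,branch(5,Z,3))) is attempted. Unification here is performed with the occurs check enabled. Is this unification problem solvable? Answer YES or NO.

NO

Decompose branch/3: S = X2,  f(f(f(Z,5),Z),Y1) = f(S,branch(P,P,P)),  f(P,Z) = f(empty,branch(5,Z,3)).
Bind S := X2; substituting into the one remaining equation that mentions S gives: f(f(f(Z,5),Z),Y1) = f(X2,branch(P,P,P)).
Decompose f/2: f(f(Z,5),Z) = X2,  Y1 = branch(P,P,P).
Bind X2 := f(f(Z,5),Z); no other remaining equation mentions X2. Substituting into the earlier binding gives S := f(f(Z,5),Z).
Bind Y1 := branch(P,P,P); no other remaining equation mentions Y1.
Decompose f/2: P = empty,  Z = branch(5,Z,3).
Bind P := empty; no other remaining equation mentions P. Substituting into the earlier binding gives Y1 := branch(empty,empty,empty).
Occurs check fails: Z occurs in branch(5,Z,3); the equation Z = branch(5,Z,3) has no finite solution.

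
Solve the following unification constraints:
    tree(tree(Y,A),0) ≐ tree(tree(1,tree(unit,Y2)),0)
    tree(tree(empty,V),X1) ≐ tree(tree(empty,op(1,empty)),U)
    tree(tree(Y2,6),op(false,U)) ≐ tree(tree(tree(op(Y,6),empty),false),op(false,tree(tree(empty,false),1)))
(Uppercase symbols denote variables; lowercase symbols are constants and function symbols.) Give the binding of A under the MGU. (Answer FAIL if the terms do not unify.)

FAIL

Decompose tree/2: tree(Y,A) ≐ tree(1,tree(unit,Y2)),  0 ≐ 0.
Decompose tree/2: Y ≐ 1,  A ≐ tree(unit,Y2).
Bind Y := 1; substituting into the one remaining equation that mentions Y gives: tree(tree(Y2,6),op(false,U)) ≐ tree(tree(tree(op(1,6),empty),false),op(false,tree(tree(empty,false),1))).
Bind A := tree(unit,Y2); no other remaining equation mentions A.
Delete trivial equation 0 ≐ 0.
Decompose tree/2: tree(empty,V) ≐ tree(empty,op(1,empty)),  X1 ≐ U.
Decompose tree/2: empty ≐ empty,  V ≐ op(1,empty).
Delete trivial equation empty ≐ empty.
Bind V := op(1,empty); no other remaining equation mentions V.
Bind X1 := U; no other remaining equation mentions X1.
Decompose tree/2: tree(Y2,6) ≐ tree(tree(op(1,6),empty),false),  op(false,U) ≐ op(false,tree(tree(empty,false),1)).
Decompose tree/2: Y2 ≐ tree(op(1,6),empty),  6 ≐ false.
Bind Y2 := tree(op(1,6),empty); no other remaining equation mentions Y2. Substituting into the earlier binding gives A := tree(unit,tree(op(1,6),empty)).
Clash: constants 6 and false differ; no unifier exists.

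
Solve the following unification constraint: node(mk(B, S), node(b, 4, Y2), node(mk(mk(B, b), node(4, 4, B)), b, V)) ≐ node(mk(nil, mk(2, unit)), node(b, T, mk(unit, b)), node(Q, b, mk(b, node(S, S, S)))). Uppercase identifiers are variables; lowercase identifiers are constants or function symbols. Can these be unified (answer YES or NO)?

YES

Decompose node/3: mk(B, S) ≐ mk(nil, mk(2, unit)),  node(b, 4, Y2) ≐ node(b, T, mk(unit, b)),  node(mk(mk(B, b), node(4, 4, B)), b, V) ≐ node(Q, b, mk(b, node(S, S, S))).
Decompose mk/2: B ≐ nil,  S ≐ mk(2, unit).
Bind B := nil; substituting into the one remaining equation that mentions B gives: node(mk(mk(nil, b), node(4, 4, nil)), b, V) ≐ node(Q, b, mk(b, node(S, S, S))).
Bind S := mk(2, unit); substituting into the one remaining equation that mentions S gives: node(mk(mk(nil, b), node(4, 4, nil)), b, V) ≐ node(Q, b, mk(b, node(mk(2, unit), mk(2, unit), mk(2, unit)))).
Decompose node/3: b ≐ b,  4 ≐ T,  Y2 ≐ mk(unit, b).
Delete trivial equation b ≐ b.
Bind T := 4; no other remaining equation mentions T.
Bind Y2 := mk(unit, b); no other remaining equation mentions Y2.
Decompose node/3: mk(mk(nil, b), node(4, 4, nil)) ≐ Q,  b ≐ b,  V ≐ mk(b, node(mk(2, unit), mk(2, unit), mk(2, unit))).
Bind Q := mk(mk(nil, b), node(4, 4, nil)); no other remaining equation mentions Q.
Delete trivial equation b ≐ b.
Bind V := mk(b, node(mk(2, unit), mk(2, unit), mk(2, unit))).
No equations remain and no clash or occurs-check failure arose, so a unifier exists.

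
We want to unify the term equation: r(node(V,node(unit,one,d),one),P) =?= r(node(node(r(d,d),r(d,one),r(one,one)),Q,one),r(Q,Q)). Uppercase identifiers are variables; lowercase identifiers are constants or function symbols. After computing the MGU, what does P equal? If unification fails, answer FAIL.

Decompose r/2: node(V,node(unit,one,d),one) =?= node(node(r(d,d),r(d,one),r(one,one)),Q,one),  P =?= r(Q,Q).
Decompose node/3: V =?= node(r(d,d),r(d,one),r(one,one)),  node(unit,one,d) =?= Q,  one =?= one.
Bind V := node(r(d,d),r(d,one),r(one,one)); no other remaining equation mentions V.
Bind Q := node(unit,one,d); substituting into the one remaining equation that mentions Q gives: P =?= r(node(unit,one,d),node(unit,one,d)).
Delete trivial equation one =?= one.
Bind P := r(node(unit,one,d),node(unit,one,d)).
MGU = { V ↦ node(r(d,d),r(d,one),r(one,one)), Q ↦ node(unit,one,d), P ↦ r(node(unit,one,d),node(unit,one,d)) }, so P ↦ r(node(unit,one,d),node(unit,one,d)).

r(node(unit,one,d),node(unit,one,d))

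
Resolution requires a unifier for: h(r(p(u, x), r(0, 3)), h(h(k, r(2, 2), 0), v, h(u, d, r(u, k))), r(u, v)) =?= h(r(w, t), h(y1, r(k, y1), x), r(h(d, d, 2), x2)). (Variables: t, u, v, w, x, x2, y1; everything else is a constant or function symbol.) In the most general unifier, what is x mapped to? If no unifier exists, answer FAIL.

Decompose h/3: r(p(u, x), r(0, 3)) =?= r(w, t),  h(h(k, r(2, 2), 0), v, h(u, d, r(u, k))) =?= h(y1, r(k, y1), x),  r(u, v) =?= r(h(d, d, 2), x2).
Decompose r/2: p(u, x) =?= w,  r(0, 3) =?= t.
Bind w := p(u, x); no other remaining equation mentions w.
Bind t := r(0, 3); no other remaining equation mentions t.
Decompose h/3: h(k, r(2, 2), 0) =?= y1,  v =?= r(k, y1),  h(u, d, r(u, k)) =?= x.
Bind y1 := h(k, r(2, 2), 0); substituting into the one remaining equation that mentions y1 gives: v =?= r(k, h(k, r(2, 2), 0)).
Bind v := r(k, h(k, r(2, 2), 0)); substituting into the one remaining equation that mentions v gives: r(u, r(k, h(k, r(2, 2), 0))) =?= r(h(d, d, 2), x2).
Bind x := h(u, d, r(u, k)); no other remaining equation mentions x. Substituting into the earlier binding gives w := p(u, h(u, d, r(u, k))).
Decompose r/2: u =?= h(d, d, 2),  r(k, h(k, r(2, 2), 0)) =?= x2.
Bind u := h(d, d, 2); no other remaining equation mentions u. Substituting into the earlier bindings gives w := p(h(d, d, 2), h(h(d, d, 2), d, r(h(d, d, 2), k))), x := h(h(d, d, 2), d, r(h(d, d, 2), k)).
Bind x2 := r(k, h(k, r(2, 2), 0)).
MGU = { w ↦ p(h(d, d, 2), h(h(d, d, 2), d, r(h(d, d, 2), k))), t ↦ r(0, 3), y1 ↦ h(k, r(2, 2), 0), v ↦ r(k, h(k, r(2, 2), 0)), x ↦ h(h(d, d, 2), d, r(h(d, d, 2), k)), u ↦ h(d, d, 2), x2 ↦ r(k, h(k, r(2, 2), 0)) }, so x ↦ h(h(d, d, 2), d, r(h(d, d, 2), k)).

h(h(d, d, 2), d, r(h(d, d, 2), k))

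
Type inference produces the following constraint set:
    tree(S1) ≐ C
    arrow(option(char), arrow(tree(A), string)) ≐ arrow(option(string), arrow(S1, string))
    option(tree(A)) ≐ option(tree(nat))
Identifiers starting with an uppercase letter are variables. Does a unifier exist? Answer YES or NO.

NO

Bind C := tree(S1); no other remaining equation mentions C.
Decompose arrow/2: option(char) ≐ option(string),  arrow(tree(A), string) ≐ arrow(S1, string).
Decompose option/1: char ≐ string.
Clash: constants char and string differ; no unifier exists.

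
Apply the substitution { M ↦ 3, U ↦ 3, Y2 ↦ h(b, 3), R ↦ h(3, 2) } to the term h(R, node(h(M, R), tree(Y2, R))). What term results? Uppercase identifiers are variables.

Replace each occurrence of M with 3.
Replace each occurrence of Y2 with h(b, 3).
Replace each occurrence of R with h(3, 2).
Result: h(h(3, 2), node(h(3, h(3, 2)), tree(h(b, 3), h(3, 2)))).

h(h(3, 2), node(h(3, h(3, 2)), tree(h(b, 3), h(3, 2))))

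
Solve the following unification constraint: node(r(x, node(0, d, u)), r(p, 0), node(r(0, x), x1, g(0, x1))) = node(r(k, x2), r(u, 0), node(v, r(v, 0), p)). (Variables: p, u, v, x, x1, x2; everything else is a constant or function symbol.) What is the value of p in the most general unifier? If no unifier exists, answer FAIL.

g(0, r(r(0, k), 0))

Decompose node/3: r(x, node(0, d, u)) = r(k, x2),  r(p, 0) = r(u, 0),  node(r(0, x), x1, g(0, x1)) = node(v, r(v, 0), p).
Decompose r/2: x = k,  node(0, d, u) = x2.
Bind x := k; substituting into the one remaining equation that mentions x gives: node(r(0, k), x1, g(0, x1)) = node(v, r(v, 0), p).
Bind x2 := node(0, d, u); no other remaining equation mentions x2.
Decompose r/2: p = u,  0 = 0.
Bind p := u; substituting into the one remaining equation that mentions p gives: node(r(0, k), x1, g(0, x1)) = node(v, r(v, 0), u).
Delete trivial equation 0 = 0.
Decompose node/3: r(0, k) = v,  x1 = r(v, 0),  g(0, x1) = u.
Bind v := r(0, k); substituting into the one remaining equation that mentions v gives: x1 = r(r(0, k), 0).
Bind x1 := r(r(0, k), 0); substituting into the remaining equation gives: g(0, r(r(0, k), 0)) = u.
Bind u := g(0, r(r(0, k), 0)). Substituting into the earlier bindings gives x2 := node(0, d, g(0, r(r(0, k), 0))), p := g(0, r(r(0, k), 0)).
MGU = { x -> k, x2 -> node(0, d, g(0, r(r(0, k), 0))), p -> g(0, r(r(0, k), 0)), v -> r(0, k), x1 -> r(r(0, k), 0), u -> g(0, r(r(0, k), 0)) }, so p -> g(0, r(r(0, k), 0)).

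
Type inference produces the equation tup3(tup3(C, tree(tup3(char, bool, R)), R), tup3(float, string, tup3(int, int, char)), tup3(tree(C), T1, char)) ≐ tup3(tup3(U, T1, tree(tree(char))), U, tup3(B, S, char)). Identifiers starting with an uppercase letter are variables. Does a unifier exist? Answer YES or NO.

YES

Decompose tup3/3: tup3(C, tree(tup3(char, bool, R)), R) ≐ tup3(U, T1, tree(tree(char))),  tup3(float, string, tup3(int, int, char)) ≐ U,  tup3(tree(C), T1, char) ≐ tup3(B, S, char).
Decompose tup3/3: C ≐ U,  tree(tup3(char, bool, R)) ≐ T1,  R ≐ tree(tree(char)).
Bind C := U; substituting into the one remaining equation that mentions C gives: tup3(tree(U), T1, char) ≐ tup3(B, S, char).
Bind T1 := tree(tup3(char, bool, R)); substituting into the one remaining equation that mentions T1 gives: tup3(tree(U), tree(tup3(char, bool, R)), char) ≐ tup3(B, S, char).
Bind R := tree(tree(char)); substituting into the one remaining equation that mentions R gives: tup3(tree(U), tree(tup3(char, bool, tree(tree(char)))), char) ≐ tup3(B, S, char). Substituting into the earlier binding gives T1 := tree(tup3(char, bool, tree(tree(char)))).
Bind U := tup3(float, string, tup3(int, int, char)); substituting into the remaining equation gives: tup3(tree(tup3(float, string, tup3(int, int, char))), tree(tup3(char, bool, tree(tree(char)))), char) ≐ tup3(B, S, char). Substituting into the earlier binding gives C := tup3(float, string, tup3(int, int, char)).
Decompose tup3/3: tree(tup3(float, string, tup3(int, int, char))) ≐ B,  tree(tup3(char, bool, tree(tree(char)))) ≐ S,  char ≐ char.
Bind B := tree(tup3(float, string, tup3(int, int, char))); no other remaining equation mentions B.
Bind S := tree(tup3(char, bool, tree(tree(char)))); no other remaining equation mentions S.
Delete trivial equation char ≐ char.
No equations remain and no clash or occurs-check failure arose, so a unifier exists.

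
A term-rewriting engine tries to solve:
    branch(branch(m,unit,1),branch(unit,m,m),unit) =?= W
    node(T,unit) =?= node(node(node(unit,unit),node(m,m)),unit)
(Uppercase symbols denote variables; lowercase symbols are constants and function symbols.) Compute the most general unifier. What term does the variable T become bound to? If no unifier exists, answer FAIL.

Bind W := branch(branch(m,unit,1),branch(unit,m,m),unit); no other remaining equation mentions W.
Decompose node/2: T =?= node(node(unit,unit),node(m,m)),  unit =?= unit.
Bind T := node(node(unit,unit),node(m,m)); no other remaining equation mentions T.
Delete trivial equation unit =?= unit.
MGU = { W -> branch(branch(m,unit,1),branch(unit,m,m),unit), T -> node(node(unit,unit),node(m,m)) }, so T -> node(node(unit,unit),node(m,m)).

node(node(unit,unit),node(m,m))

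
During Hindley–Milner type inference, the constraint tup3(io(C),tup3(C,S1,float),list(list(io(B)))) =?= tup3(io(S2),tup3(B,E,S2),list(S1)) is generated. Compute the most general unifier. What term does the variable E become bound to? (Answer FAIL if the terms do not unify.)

Decompose tup3/3: io(C) =?= io(S2),  tup3(C,S1,float) =?= tup3(B,E,S2),  list(list(io(B))) =?= list(S1).
Decompose io/1: C =?= S2.
Bind C := S2; substituting into the one remaining equation that mentions C gives: tup3(S2,S1,float) =?= tup3(B,E,S2).
Decompose tup3/3: S2 =?= B,  S1 =?= E,  float =?= S2.
Bind S2 := B; substituting into the one remaining equation that mentions S2 gives: float =?= B. Substituting into the earlier binding gives C := B.
Bind S1 := E; substituting into the one remaining equation that mentions S1 gives: list(list(io(B))) =?= list(E).
Bind B := float; substituting into the remaining equation gives: list(list(io(float))) =?= list(E). Substituting into the earlier bindings gives C := float, S2 := float.
Decompose list/1: list(io(float)) =?= E.
Bind E := list(io(float)). Substituting into the earlier binding gives S1 := list(io(float)).
MGU = { C ↦ float, S2 ↦ float, S1 ↦ list(io(float)), B ↦ float, E ↦ list(io(float)) }, so E ↦ list(io(float)).

list(io(float))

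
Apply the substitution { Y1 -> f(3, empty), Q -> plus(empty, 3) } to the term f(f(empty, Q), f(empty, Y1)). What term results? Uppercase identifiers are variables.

Replace each occurrence of Y1 with f(3, empty).
Replace each occurrence of Q with plus(empty, 3).
Result: f(f(empty, plus(empty, 3)), f(empty, f(3, empty))).

f(f(empty, plus(empty, 3)), f(empty, f(3, empty)))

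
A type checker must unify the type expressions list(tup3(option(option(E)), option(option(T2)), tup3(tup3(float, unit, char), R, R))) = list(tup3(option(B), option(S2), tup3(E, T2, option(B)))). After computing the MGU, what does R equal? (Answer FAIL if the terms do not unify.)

option(option(tup3(float, unit, char)))

Decompose list/1: tup3(option(option(E)), option(option(T2)), tup3(tup3(float, unit, char), R, R)) = tup3(option(B), option(S2), tup3(E, T2, option(B))).
Decompose tup3/3: option(option(E)) = option(B),  option(option(T2)) = option(S2),  tup3(tup3(float, unit, char), R, R) = tup3(E, T2, option(B)).
Decompose option/1: option(E) = B.
Bind B := option(E); substituting into the one remaining equation that mentions B gives: tup3(tup3(float, unit, char), R, R) = tup3(E, T2, option(option(E))).
Decompose option/1: option(T2) = S2.
Bind S2 := option(T2); no other remaining equation mentions S2.
Decompose tup3/3: tup3(float, unit, char) = E,  R = T2,  R = option(option(E)).
Bind E := tup3(float, unit, char); substituting into the one remaining equation that mentions E gives: R = option(option(tup3(float, unit, char))). Substituting into the earlier binding gives B := option(tup3(float, unit, char)).
Bind R := T2; substituting into the remaining equation gives: T2 = option(option(tup3(float, unit, char))).
Bind T2 := option(option(tup3(float, unit, char))). Substituting into the earlier bindings gives S2 := option(option(option(tup3(float, unit, char)))), R := option(option(tup3(float, unit, char))).
MGU = { B := option(tup3(float, unit, char)), S2 := option(option(option(tup3(float, unit, char)))), E := tup3(float, unit, char), R := option(option(tup3(float, unit, char))), T2 := option(option(tup3(float, unit, char))) }, so R := option(option(tup3(float, unit, char))).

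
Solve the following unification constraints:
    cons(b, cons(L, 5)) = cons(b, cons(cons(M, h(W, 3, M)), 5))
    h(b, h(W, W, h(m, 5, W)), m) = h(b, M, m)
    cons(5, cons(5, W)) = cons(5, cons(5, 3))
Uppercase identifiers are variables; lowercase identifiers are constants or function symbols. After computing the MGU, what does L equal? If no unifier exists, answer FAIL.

cons(h(3, 3, h(m, 5, 3)), h(3, 3, h(3, 3, h(m, 5, 3))))

Decompose cons/2: b = b,  cons(L, 5) = cons(cons(M, h(W, 3, M)), 5).
Delete trivial equation b = b.
Decompose cons/2: L = cons(M, h(W, 3, M)),  5 = 5.
Bind L := cons(M, h(W, 3, M)); no other remaining equation mentions L.
Delete trivial equation 5 = 5.
Decompose h/3: b = b,  h(W, W, h(m, 5, W)) = M,  m = m.
Delete trivial equation b = b.
Bind M := h(W, W, h(m, 5, W)); no other remaining equation mentions M. Substituting into the earlier binding gives L := cons(h(W, W, h(m, 5, W)), h(W, 3, h(W, W, h(m, 5, W)))).
Delete trivial equation m = m.
Decompose cons/2: 5 = 5,  cons(5, W) = cons(5, 3).
Delete trivial equation 5 = 5.
Decompose cons/2: 5 = 5,  W = 3.
Delete trivial equation 5 = 5.
Bind W := 3. Substituting into the earlier bindings gives L := cons(h(3, 3, h(m, 5, 3)), h(3, 3, h(3, 3, h(m, 5, 3)))), M := h(3, 3, h(m, 5, 3)).
MGU = { L -> cons(h(3, 3, h(m, 5, 3)), h(3, 3, h(3, 3, h(m, 5, 3)))), M -> h(3, 3, h(m, 5, 3)), W -> 3 }, so L -> cons(h(3, 3, h(m, 5, 3)), h(3, 3, h(3, 3, h(m, 5, 3)))).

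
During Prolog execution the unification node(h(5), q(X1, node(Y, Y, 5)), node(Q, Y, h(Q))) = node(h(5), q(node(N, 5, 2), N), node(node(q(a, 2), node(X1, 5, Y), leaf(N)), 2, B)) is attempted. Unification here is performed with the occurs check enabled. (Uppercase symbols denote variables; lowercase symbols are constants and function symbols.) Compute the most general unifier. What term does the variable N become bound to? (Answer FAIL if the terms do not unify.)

Decompose node/3: h(5) = h(5),  q(X1, node(Y, Y, 5)) = q(node(N, 5, 2), N),  node(Q, Y, h(Q)) = node(node(q(a, 2), node(X1, 5, Y), leaf(N)), 2, B).
Delete trivial equation h(5) = h(5).
Decompose q/2: X1 = node(N, 5, 2),  node(Y, Y, 5) = N.
Bind X1 := node(N, 5, 2); substituting into the one remaining equation that mentions X1 gives: node(Q, Y, h(Q)) = node(node(q(a, 2), node(node(N, 5, 2), 5, Y), leaf(N)), 2, B).
Bind N := node(Y, Y, 5); substituting into the remaining equation gives: node(Q, Y, h(Q)) = node(node(q(a, 2), node(node(node(Y, Y, 5), 5, 2), 5, Y), leaf(node(Y, Y, 5))), 2, B). Substituting into the earlier binding gives X1 := node(node(Y, Y, 5), 5, 2).
Decompose node/3: Q = node(q(a, 2), node(node(node(Y, Y, 5), 5, 2), 5, Y), leaf(node(Y, Y, 5))),  Y = 2,  h(Q) = B.
Bind Q := node(q(a, 2), node(node(node(Y, Y, 5), 5, 2), 5, Y), leaf(node(Y, Y, 5))); substituting into the one remaining equation that mentions Q gives: h(node(q(a, 2), node(node(node(Y, Y, 5), 5, 2), 5, Y), leaf(node(Y, Y, 5)))) = B.
Bind Y := 2; substituting into the remaining equation gives: h(node(q(a, 2), node(node(node(2, 2, 5), 5, 2), 5, 2), leaf(node(2, 2, 5)))) = B. Substituting into the earlier bindings gives X1 := node(node(2, 2, 5), 5, 2), N := node(2, 2, 5), Q := node(q(a, 2), node(node(node(2, 2, 5), 5, 2), 5, 2), leaf(node(2, 2, 5))).
Bind B := h(node(q(a, 2), node(node(node(2, 2, 5), 5, 2), 5, 2), leaf(node(2, 2, 5)))).
MGU = { X1 -> node(node(2, 2, 5), 5, 2), N -> node(2, 2, 5), Q -> node(q(a, 2), node(node(node(2, 2, 5), 5, 2), 5, 2), leaf(node(2, 2, 5))), Y -> 2, B -> h(node(q(a, 2), node(node(node(2, 2, 5), 5, 2), 5, 2), leaf(node(2, 2, 5)))) }, so N -> node(2, 2, 5).

node(2, 2, 5)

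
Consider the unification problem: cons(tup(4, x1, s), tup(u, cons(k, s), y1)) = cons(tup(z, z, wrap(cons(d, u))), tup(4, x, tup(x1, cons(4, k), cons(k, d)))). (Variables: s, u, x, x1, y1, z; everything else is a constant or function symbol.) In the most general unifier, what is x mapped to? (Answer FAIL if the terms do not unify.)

cons(k, wrap(cons(d, 4)))

Decompose cons/2: tup(4, x1, s) = tup(z, z, wrap(cons(d, u))),  tup(u, cons(k, s), y1) = tup(4, x, tup(x1, cons(4, k), cons(k, d))).
Decompose tup/3: 4 = z,  x1 = z,  s = wrap(cons(d, u)).
Bind z := 4; substituting into the one remaining equation that mentions z gives: x1 = 4.
Bind x1 := 4; substituting into the one remaining equation that mentions x1 gives: tup(u, cons(k, s), y1) = tup(4, x, tup(4, cons(4, k), cons(k, d))).
Bind s := wrap(cons(d, u)); substituting into the remaining equation gives: tup(u, cons(k, wrap(cons(d, u))), y1) = tup(4, x, tup(4, cons(4, k), cons(k, d))).
Decompose tup/3: u = 4,  cons(k, wrap(cons(d, u))) = x,  y1 = tup(4, cons(4, k), cons(k, d)).
Bind u := 4; substituting into the one remaining equation that mentions u gives: cons(k, wrap(cons(d, 4))) = x. Substituting into the earlier binding gives s := wrap(cons(d, 4)).
Bind x := cons(k, wrap(cons(d, 4))); no other remaining equation mentions x.
Bind y1 := tup(4, cons(4, k), cons(k, d)).
MGU = { z := 4, x1 := 4, s := wrap(cons(d, 4)), u := 4, x := cons(k, wrap(cons(d, 4))), y1 := tup(4, cons(4, k), cons(k, d)) }, so x := cons(k, wrap(cons(d, 4))).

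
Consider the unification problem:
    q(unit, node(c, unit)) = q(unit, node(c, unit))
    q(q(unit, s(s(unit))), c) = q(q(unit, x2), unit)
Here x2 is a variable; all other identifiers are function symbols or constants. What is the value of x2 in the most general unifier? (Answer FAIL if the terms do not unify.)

FAIL

Delete trivial equation q(unit, node(c, unit)) = q(unit, node(c, unit)).
Decompose q/2: q(unit, s(s(unit))) = q(unit, x2),  c = unit.
Decompose q/2: unit = unit,  s(s(unit)) = x2.
Delete trivial equation unit = unit.
Bind x2 := s(s(unit)); no other remaining equation mentions x2.
Clash: constants c and unit differ; no unifier exists.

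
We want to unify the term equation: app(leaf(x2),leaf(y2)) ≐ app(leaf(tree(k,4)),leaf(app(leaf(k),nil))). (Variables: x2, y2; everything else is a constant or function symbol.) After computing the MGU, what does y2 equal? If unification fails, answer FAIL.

app(leaf(k),nil)

Decompose app/2: leaf(x2) ≐ leaf(tree(k,4)),  leaf(y2) ≐ leaf(app(leaf(k),nil)).
Decompose leaf/1: x2 ≐ tree(k,4).
Bind x2 := tree(k,4); no other remaining equation mentions x2.
Decompose leaf/1: y2 ≐ app(leaf(k),nil).
Bind y2 := app(leaf(k),nil).
MGU = { x2 ↦ tree(k,4), y2 ↦ app(leaf(k),nil) }, so y2 ↦ app(leaf(k),nil).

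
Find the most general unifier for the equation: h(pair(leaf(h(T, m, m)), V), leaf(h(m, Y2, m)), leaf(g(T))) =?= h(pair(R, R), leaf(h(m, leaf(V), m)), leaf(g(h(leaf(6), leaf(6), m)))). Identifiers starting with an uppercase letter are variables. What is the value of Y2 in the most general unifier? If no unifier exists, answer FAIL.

Decompose h/3: pair(leaf(h(T, m, m)), V) =?= pair(R, R),  leaf(h(m, Y2, m)) =?= leaf(h(m, leaf(V), m)),  leaf(g(T)) =?= leaf(g(h(leaf(6), leaf(6), m))).
Decompose pair/2: leaf(h(T, m, m)) =?= R,  V =?= R.
Bind R := leaf(h(T, m, m)); substituting into the one remaining equation that mentions R gives: V =?= leaf(h(T, m, m)).
Bind V := leaf(h(T, m, m)); substituting into the one remaining equation that mentions V gives: leaf(h(m, Y2, m)) =?= leaf(h(m, leaf(leaf(h(T, m, m))), m)).
Decompose leaf/1: h(m, Y2, m) =?= h(m, leaf(leaf(h(T, m, m))), m).
Decompose h/3: m =?= m,  Y2 =?= leaf(leaf(h(T, m, m))),  m =?= m.
Delete trivial equation m =?= m.
Bind Y2 := leaf(leaf(h(T, m, m))); no other remaining equation mentions Y2.
Delete trivial equation m =?= m.
Decompose leaf/1: g(T) =?= g(h(leaf(6), leaf(6), m)).
Decompose g/1: T =?= h(leaf(6), leaf(6), m).
Bind T := h(leaf(6), leaf(6), m). Substituting into the earlier bindings gives R := leaf(h(h(leaf(6), leaf(6), m), m, m)), V := leaf(h(h(leaf(6), leaf(6), m), m, m)), Y2 := leaf(leaf(h(h(leaf(6), leaf(6), m), m, m))).
MGU = { R := leaf(h(h(leaf(6), leaf(6), m), m, m)), V := leaf(h(h(leaf(6), leaf(6), m), m, m)), Y2 := leaf(leaf(h(h(leaf(6), leaf(6), m), m, m))), T := h(leaf(6), leaf(6), m) }, so Y2 := leaf(leaf(h(h(leaf(6), leaf(6), m), m, m))).

leaf(leaf(h(h(leaf(6), leaf(6), m), m, m)))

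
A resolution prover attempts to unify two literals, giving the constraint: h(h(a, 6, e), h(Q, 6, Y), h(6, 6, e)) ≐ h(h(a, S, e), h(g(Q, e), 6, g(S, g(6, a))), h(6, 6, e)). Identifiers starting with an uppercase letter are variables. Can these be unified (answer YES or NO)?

Decompose h/3: h(a, 6, e) ≐ h(a, S, e),  h(Q, 6, Y) ≐ h(g(Q, e), 6, g(S, g(6, a))),  h(6, 6, e) ≐ h(6, 6, e).
Decompose h/3: a ≐ a,  6 ≐ S,  e ≐ e.
Delete trivial equation a ≐ a.
Bind S := 6; substituting into the one remaining equation that mentions S gives: h(Q, 6, Y) ≐ h(g(Q, e), 6, g(6, g(6, a))).
Delete trivial equation e ≐ e.
Decompose h/3: Q ≐ g(Q, e),  6 ≐ 6,  Y ≐ g(6, g(6, a)).
Occurs check fails: Q occurs in g(Q, e); the equation Q ≐ g(Q, e) has no finite solution.

NO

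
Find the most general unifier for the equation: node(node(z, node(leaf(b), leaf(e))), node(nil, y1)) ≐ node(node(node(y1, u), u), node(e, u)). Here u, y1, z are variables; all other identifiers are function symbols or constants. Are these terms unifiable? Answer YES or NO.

NO

Decompose node/2: node(z, node(leaf(b), leaf(e))) ≐ node(node(y1, u), u),  node(nil, y1) ≐ node(e, u).
Decompose node/2: z ≐ node(y1, u),  node(leaf(b), leaf(e)) ≐ u.
Bind z := node(y1, u); no other remaining equation mentions z.
Bind u := node(leaf(b), leaf(e)); substituting into the remaining equation gives: node(nil, y1) ≐ node(e, node(leaf(b), leaf(e))). Substituting into the earlier binding gives z := node(y1, node(leaf(b), leaf(e))).
Decompose node/2: nil ≐ e,  y1 ≐ node(leaf(b), leaf(e)).
Clash: constants nil and e differ; no unifier exists.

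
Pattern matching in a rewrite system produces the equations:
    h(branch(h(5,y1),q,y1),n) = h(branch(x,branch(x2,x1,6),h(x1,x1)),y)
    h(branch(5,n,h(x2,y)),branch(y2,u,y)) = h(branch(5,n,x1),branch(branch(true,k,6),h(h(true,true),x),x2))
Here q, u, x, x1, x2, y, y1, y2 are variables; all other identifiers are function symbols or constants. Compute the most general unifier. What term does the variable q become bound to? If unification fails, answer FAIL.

Decompose h/2: branch(h(5,y1),q,y1) = branch(x,branch(x2,x1,6),h(x1,x1)),  n = y.
Decompose branch/3: h(5,y1) = x,  q = branch(x2,x1,6),  y1 = h(x1,x1).
Bind x := h(5,y1); substituting into the one remaining equation that mentions x gives: h(branch(5,n,h(x2,y)),branch(y2,u,y)) = h(branch(5,n,x1),branch(branch(true,k,6),h(h(true,true),h(5,y1)),x2)).
Bind q := branch(x2,x1,6); no other remaining equation mentions q.
Bind y1 := h(x1,x1); substituting into the one remaining equation that mentions y1 gives: h(branch(5,n,h(x2,y)),branch(y2,u,y)) = h(branch(5,n,x1),branch(branch(true,k,6),h(h(true,true),h(5,h(x1,x1))),x2)). Substituting into the earlier binding gives x := h(5,h(x1,x1)).
Bind y := n; substituting into the remaining equation gives: h(branch(5,n,h(x2,n)),branch(y2,u,n)) = h(branch(5,n,x1),branch(branch(true,k,6),h(h(true,true),h(5,h(x1,x1))),x2)).
Decompose h/2: branch(5,n,h(x2,n)) = branch(5,n,x1),  branch(y2,u,n) = branch(branch(true,k,6),h(h(true,true),h(5,h(x1,x1))),x2).
Decompose branch/3: 5 = 5,  n = n,  h(x2,n) = x1.
Delete trivial equation 5 = 5.
Delete trivial equation n = n.
Bind x1 := h(x2,n); substituting into the remaining equation gives: branch(y2,u,n) = branch(branch(true,k,6),h(h(true,true),h(5,h(h(x2,n),h(x2,n)))),x2). Substituting into the earlier bindings gives x := h(5,h(h(x2,n),h(x2,n))), q := branch(x2,h(x2,n),6), y1 := h(h(x2,n),h(x2,n)).
Decompose branch/3: y2 = branch(true,k,6),  u = h(h(true,true),h(5,h(h(x2,n),h(x2,n)))),  n = x2.
Bind y2 := branch(true,k,6); no other remaining equation mentions y2.
Bind u := h(h(true,true),h(5,h(h(x2,n),h(x2,n)))); no other remaining equation mentions u.
Bind x2 := n. Substituting into the earlier bindings gives x := h(5,h(h(n,n),h(n,n))), q := branch(n,h(n,n),6), y1 := h(h(n,n),h(n,n)), x1 := h(n,n), u := h(h(true,true),h(5,h(h(n,n),h(n,n)))).
MGU = { x ↦ h(5,h(h(n,n),h(n,n))), q ↦ branch(n,h(n,n),6), y1 ↦ h(h(n,n),h(n,n)), y ↦ n, x1 ↦ h(n,n), y2 ↦ branch(true,k,6), u ↦ h(h(true,true),h(5,h(h(n,n),h(n,n)))), x2 ↦ n }, so q ↦ branch(n,h(n,n),6).

branch(n,h(n,n),6)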